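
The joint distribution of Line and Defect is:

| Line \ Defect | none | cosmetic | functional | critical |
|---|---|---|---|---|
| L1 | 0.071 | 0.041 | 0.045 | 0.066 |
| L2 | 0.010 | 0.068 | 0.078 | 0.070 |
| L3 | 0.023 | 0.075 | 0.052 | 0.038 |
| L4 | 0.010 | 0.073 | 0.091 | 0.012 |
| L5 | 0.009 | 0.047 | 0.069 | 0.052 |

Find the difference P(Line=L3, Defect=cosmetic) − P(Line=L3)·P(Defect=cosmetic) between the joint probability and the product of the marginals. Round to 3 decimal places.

P(Line=L3) = 0.023 + 0.075 + 0.052 + 0.038 = 0.188.
P(Defect=cosmetic) = 0.041 + 0.068 + 0.075 + 0.073 + 0.047 = 0.304.
P(Line=L3, Defect=cosmetic) − P(Line=L3)P(Defect=cosmetic) = 0.075 − 0.188×0.304 = 0.018.

0.018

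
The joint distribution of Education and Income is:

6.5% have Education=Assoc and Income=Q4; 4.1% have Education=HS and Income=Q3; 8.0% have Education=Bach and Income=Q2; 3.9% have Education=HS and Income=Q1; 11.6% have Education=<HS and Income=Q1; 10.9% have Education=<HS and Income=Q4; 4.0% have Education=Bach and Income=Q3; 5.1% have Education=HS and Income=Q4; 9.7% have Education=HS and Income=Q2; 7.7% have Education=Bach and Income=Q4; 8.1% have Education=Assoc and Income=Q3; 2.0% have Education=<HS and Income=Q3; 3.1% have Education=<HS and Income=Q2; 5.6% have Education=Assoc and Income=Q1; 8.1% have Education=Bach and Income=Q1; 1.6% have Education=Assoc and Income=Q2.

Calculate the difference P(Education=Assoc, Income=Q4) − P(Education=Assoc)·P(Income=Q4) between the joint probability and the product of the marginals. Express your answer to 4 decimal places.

P(Education=Assoc) = 0.056 + 0.016 + 0.081 + 0.065 = 0.218.
P(Income=Q4) = 0.109 + 0.051 + 0.065 + 0.077 = 0.302.
P(Education=Assoc, Income=Q4) − P(Education=Assoc)P(Income=Q4) = 0.065 − 0.218×0.302 = -0.0008.

-0.0008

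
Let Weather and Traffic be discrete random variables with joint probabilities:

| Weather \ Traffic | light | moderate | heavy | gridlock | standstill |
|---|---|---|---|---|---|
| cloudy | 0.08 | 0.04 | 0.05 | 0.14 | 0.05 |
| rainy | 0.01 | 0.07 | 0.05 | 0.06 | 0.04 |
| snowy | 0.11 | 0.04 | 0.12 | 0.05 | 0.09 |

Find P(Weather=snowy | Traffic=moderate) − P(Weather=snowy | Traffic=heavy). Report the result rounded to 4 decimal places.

P(Traffic=moderate) = 0.04 + 0.07 + 0.04 = 0.15; P(Weather=snowy | Traffic=moderate) = 0.04/0.15 = 0.26667.
P(Traffic=heavy) = 0.05 + 0.05 + 0.12 = 0.22; P(Weather=snowy | Traffic=heavy) = 0.12/0.22 = 0.54545.
Difference = -0.2788.

-0.2788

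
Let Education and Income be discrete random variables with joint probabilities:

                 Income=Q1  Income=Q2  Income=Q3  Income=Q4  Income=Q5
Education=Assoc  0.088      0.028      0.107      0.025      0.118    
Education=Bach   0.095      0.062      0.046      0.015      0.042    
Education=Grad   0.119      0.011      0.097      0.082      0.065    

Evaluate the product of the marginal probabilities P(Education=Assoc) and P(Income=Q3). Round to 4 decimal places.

P(Education=Assoc) = 0.088 + 0.028 + 0.107 + 0.025 + 0.118 = 0.366.
P(Income=Q3) = 0.107 + 0.046 + 0.097 = 0.250.
Product: 0.366 × 0.250 = 0.0915.

0.0915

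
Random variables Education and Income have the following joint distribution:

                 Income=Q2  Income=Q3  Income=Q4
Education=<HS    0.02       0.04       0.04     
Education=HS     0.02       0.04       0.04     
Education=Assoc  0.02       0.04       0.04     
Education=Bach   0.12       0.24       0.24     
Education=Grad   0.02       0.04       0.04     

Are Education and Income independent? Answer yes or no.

Every cell satisfies P(Education,Income) = P(Education)·P(Income). For instance P(Education=<HS) = 0.10, P(Income=Q2) = 0.20, and 0.10×0.20 = 0.02 matches the joint entry. So Education and Income are independent.

yes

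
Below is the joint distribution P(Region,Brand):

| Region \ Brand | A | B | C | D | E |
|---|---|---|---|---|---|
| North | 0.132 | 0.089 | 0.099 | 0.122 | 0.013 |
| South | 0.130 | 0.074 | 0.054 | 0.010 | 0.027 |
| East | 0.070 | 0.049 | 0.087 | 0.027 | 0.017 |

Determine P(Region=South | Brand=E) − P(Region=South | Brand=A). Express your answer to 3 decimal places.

0.082

P(Brand=E) = 0.013 + 0.027 + 0.017 = 0.057; P(Region=South | Brand=E) = 0.027/0.057 = 0.4737.
P(Brand=A) = 0.132 + 0.130 + 0.070 = 0.332; P(Region=South | Brand=A) = 0.130/0.332 = 0.3916.
Difference = 0.082.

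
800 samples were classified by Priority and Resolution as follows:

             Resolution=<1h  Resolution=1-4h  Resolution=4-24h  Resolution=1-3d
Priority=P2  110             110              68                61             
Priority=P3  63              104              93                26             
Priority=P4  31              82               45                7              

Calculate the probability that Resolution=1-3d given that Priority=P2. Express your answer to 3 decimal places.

0.175

Total with Priority=P2: 110 + 110 + 68 + 61 = 349.
P(Resolution=1-3d | Priority=P2) = 61/349 = 0.175.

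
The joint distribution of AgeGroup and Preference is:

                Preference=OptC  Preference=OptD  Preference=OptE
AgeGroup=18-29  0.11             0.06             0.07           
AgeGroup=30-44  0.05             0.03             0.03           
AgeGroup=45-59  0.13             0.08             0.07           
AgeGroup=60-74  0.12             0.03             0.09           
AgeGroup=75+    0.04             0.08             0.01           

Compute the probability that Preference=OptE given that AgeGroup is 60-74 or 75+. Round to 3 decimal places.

0.270

P(AgeGroup=60-74) = 0.12 + 0.03 + 0.09 = 0.24.
P(AgeGroup=75+) = 0.04 + 0.08 + 0.01 = 0.13.
P(AgeGroup ∈ {60-74, 75+}) = 0.24 + 0.13 = 0.37; P(Preference=OptE, AgeGroup ∈ {60-74, 75+}) = 0.09 + 0.01 = 0.10.
P(Preference=OptE | AgeGroup ∈ {60-74, 75+}) = 0.10/0.37 = 0.270.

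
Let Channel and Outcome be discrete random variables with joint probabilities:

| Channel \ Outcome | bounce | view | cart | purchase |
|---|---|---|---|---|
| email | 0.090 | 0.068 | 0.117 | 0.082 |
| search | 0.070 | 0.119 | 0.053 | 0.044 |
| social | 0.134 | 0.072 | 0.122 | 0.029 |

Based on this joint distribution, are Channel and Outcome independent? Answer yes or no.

no

P(Channel=search) = 0.286 and P(Outcome=view) = 0.259, so their product is 0.07407, but P(Channel=search, Outcome=view) = 0.119. Since these differ, Channel and Outcome are not independent.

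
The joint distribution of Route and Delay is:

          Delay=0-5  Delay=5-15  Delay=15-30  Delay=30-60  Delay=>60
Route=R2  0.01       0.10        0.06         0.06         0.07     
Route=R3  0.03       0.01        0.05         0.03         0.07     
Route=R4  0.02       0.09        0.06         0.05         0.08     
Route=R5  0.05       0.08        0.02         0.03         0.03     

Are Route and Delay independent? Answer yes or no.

P(Route=R3) = 0.19 and P(Delay=5-15) = 0.28, so their product is 0.0532, but P(Route=R3, Delay=5-15) = 0.01. Since these differ, Route and Delay are not independent.

no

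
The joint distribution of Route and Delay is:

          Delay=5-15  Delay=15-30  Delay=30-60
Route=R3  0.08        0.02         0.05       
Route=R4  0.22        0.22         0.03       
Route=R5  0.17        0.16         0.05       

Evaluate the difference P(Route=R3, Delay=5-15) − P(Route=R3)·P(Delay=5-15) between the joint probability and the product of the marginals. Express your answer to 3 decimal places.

0.010

P(Route=R3) = 0.08 + 0.02 + 0.05 = 0.15.
P(Delay=5-15) = 0.08 + 0.22 + 0.17 = 0.47.
P(Route=R3, Delay=5-15) − P(Route=R3)P(Delay=5-15) = 0.08 − 0.15×0.47 = 0.010.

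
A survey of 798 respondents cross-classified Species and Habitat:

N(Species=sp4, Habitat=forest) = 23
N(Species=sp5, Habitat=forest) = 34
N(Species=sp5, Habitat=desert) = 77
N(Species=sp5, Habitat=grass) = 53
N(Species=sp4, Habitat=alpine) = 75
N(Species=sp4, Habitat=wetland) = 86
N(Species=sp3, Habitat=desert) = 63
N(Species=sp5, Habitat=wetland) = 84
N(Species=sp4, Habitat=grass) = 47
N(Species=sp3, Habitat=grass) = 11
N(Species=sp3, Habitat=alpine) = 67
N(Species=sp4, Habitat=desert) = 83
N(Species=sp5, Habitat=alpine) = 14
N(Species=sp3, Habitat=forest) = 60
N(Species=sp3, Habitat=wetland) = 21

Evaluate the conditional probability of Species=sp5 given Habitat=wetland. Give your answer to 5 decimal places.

Total with Habitat=wetland: 21 + 86 + 84 = 191.
P(Species=sp5 | Habitat=wetland) = 84/191 = 0.43979.

0.43979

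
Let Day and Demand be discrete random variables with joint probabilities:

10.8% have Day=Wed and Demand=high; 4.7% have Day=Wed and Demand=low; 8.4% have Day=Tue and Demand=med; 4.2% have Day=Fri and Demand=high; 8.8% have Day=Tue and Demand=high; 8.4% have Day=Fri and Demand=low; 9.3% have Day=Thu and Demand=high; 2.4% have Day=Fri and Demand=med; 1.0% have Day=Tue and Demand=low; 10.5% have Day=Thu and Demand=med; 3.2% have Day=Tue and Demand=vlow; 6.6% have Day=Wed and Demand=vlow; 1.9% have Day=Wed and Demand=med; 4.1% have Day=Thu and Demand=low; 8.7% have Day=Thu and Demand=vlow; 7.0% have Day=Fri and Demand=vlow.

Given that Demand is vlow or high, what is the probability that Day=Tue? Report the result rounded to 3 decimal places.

P(Demand=vlow) = 0.032 + 0.066 + 0.087 + 0.070 = 0.255.
P(Demand=high) = 0.088 + 0.108 + 0.093 + 0.042 = 0.331.
P(Demand ∈ {vlow, high}) = 0.255 + 0.331 = 0.586; P(Day=Tue, Demand ∈ {vlow, high}) = 0.032 + 0.088 = 0.120.
P(Day=Tue | Demand ∈ {vlow, high}) = 0.120/0.586 = 0.205.

0.205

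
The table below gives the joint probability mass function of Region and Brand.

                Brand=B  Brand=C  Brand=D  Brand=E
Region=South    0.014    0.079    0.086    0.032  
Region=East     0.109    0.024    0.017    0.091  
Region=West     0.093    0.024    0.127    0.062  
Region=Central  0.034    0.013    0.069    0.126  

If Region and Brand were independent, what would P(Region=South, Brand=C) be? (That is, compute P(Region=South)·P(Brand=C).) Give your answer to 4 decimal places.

0.0295

P(Region=South) = 0.014 + 0.079 + 0.086 + 0.032 = 0.211.
P(Brand=C) = 0.079 + 0.024 + 0.024 + 0.013 = 0.140.
Product: 0.211 × 0.140 = 0.0295.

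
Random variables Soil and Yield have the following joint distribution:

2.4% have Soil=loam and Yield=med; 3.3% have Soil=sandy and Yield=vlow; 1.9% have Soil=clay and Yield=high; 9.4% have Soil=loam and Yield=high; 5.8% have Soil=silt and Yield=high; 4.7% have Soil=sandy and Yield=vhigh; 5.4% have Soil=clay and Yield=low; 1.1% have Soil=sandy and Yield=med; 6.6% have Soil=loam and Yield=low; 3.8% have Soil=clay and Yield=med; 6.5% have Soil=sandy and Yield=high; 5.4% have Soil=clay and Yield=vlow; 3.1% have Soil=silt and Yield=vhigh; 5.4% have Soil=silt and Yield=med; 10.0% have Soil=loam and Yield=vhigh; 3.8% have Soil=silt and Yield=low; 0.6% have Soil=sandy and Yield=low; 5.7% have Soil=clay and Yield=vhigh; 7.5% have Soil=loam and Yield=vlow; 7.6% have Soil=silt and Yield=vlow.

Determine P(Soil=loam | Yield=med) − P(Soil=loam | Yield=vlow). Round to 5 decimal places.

P(Yield=med) = 0.011 + 0.024 + 0.038 + 0.054 = 0.127; P(Soil=loam | Yield=med) = 0.024/0.127 = 0.188976.
P(Yield=vlow) = 0.033 + 0.075 + 0.054 + 0.076 = 0.238; P(Soil=loam | Yield=vlow) = 0.075/0.238 = 0.315126.
Difference = -0.12615.

-0.12615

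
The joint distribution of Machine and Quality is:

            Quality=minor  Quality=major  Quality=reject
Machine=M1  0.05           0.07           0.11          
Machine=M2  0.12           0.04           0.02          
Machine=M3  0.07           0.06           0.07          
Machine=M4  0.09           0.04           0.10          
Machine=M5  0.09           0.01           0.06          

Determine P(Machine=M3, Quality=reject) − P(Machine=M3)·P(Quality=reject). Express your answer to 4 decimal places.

-0.0020

P(Machine=M3) = 0.07 + 0.06 + 0.07 = 0.20.
P(Quality=reject) = 0.11 + 0.02 + 0.07 + 0.10 + 0.06 = 0.36.
P(Machine=M3, Quality=reject) − P(Machine=M3)P(Quality=reject) = 0.07 − 0.20×0.36 = -0.0020.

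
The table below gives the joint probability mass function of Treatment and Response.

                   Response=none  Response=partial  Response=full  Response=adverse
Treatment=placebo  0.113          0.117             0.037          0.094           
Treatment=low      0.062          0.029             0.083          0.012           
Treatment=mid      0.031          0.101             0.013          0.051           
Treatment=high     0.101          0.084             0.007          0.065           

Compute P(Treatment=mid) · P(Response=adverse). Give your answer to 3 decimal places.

P(Treatment=mid) = 0.031 + 0.101 + 0.013 + 0.051 = 0.196.
P(Response=adverse) = 0.094 + 0.012 + 0.051 + 0.065 = 0.222.
Product: 0.196 × 0.222 = 0.044.

0.044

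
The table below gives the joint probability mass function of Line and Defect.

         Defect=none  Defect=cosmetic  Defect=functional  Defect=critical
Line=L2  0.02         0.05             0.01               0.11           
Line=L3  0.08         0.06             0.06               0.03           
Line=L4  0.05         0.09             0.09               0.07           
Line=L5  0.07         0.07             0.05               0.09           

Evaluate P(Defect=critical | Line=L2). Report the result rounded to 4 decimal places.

0.5789

P(Line=L2) = 0.02 + 0.05 + 0.01 + 0.11 = 0.19.
P(Defect=critical | Line=L2) = 0.11/0.19 = 0.5789.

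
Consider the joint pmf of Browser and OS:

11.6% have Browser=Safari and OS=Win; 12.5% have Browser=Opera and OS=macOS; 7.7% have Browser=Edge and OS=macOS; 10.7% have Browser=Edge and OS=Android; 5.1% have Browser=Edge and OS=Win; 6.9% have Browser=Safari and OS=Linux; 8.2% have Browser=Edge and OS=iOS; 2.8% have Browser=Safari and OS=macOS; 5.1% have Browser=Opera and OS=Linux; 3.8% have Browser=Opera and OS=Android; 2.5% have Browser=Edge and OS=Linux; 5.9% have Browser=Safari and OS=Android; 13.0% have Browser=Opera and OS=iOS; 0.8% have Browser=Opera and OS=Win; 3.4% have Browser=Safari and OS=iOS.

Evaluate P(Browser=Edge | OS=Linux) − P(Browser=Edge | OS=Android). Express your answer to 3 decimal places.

-0.352

P(OS=Linux) = 0.069 + 0.025 + 0.051 = 0.145; P(Browser=Edge | OS=Linux) = 0.025/0.145 = 0.1724.
P(OS=Android) = 0.059 + 0.107 + 0.038 = 0.204; P(Browser=Edge | OS=Android) = 0.107/0.204 = 0.5245.
Difference = -0.352.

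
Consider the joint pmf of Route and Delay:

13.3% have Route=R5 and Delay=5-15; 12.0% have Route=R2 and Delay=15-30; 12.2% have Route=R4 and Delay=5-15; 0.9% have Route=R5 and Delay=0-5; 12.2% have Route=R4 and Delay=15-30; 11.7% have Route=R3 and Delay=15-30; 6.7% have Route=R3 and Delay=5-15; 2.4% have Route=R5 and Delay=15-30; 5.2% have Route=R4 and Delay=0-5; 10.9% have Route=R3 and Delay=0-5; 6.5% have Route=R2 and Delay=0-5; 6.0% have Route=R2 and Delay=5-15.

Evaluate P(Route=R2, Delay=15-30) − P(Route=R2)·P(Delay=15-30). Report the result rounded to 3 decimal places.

0.026

P(Route=R2) = 0.065 + 0.060 + 0.120 = 0.245.
P(Delay=15-30) = 0.120 + 0.117 + 0.122 + 0.024 = 0.383.
P(Route=R2, Delay=15-30) − P(Route=R2)P(Delay=15-30) = 0.120 − 0.245×0.383 = 0.026.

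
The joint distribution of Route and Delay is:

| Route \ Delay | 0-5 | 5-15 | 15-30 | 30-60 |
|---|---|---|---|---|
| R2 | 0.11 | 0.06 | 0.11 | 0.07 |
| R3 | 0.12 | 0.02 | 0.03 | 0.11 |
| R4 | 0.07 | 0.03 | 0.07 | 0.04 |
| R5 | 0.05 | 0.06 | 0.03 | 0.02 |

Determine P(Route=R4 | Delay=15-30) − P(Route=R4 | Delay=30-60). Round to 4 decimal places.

0.1250

P(Delay=15-30) = 0.11 + 0.03 + 0.07 + 0.03 = 0.24; P(Route=R4 | Delay=15-30) = 0.07/0.24 = 0.29167.
P(Delay=30-60) = 0.07 + 0.11 + 0.04 + 0.02 = 0.24; P(Route=R4 | Delay=30-60) = 0.04/0.24 = 0.16667.
Difference = 0.1250.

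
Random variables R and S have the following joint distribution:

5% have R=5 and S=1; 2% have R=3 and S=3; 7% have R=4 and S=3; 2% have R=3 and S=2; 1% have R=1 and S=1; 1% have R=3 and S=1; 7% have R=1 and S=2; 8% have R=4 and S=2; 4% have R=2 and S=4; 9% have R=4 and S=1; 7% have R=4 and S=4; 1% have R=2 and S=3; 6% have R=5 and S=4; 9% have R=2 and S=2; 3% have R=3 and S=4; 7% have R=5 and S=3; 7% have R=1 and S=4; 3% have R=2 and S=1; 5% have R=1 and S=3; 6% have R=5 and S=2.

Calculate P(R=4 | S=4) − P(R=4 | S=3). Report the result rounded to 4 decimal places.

P(S=4) = 0.07 + 0.04 + 0.03 + 0.07 + 0.06 = 0.27; P(R=4 | S=4) = 0.07/0.27 = 0.25926.
P(S=3) = 0.05 + 0.01 + 0.02 + 0.07 + 0.07 = 0.22; P(R=4 | S=3) = 0.07/0.22 = 0.31818.
Difference = -0.0589.

-0.0589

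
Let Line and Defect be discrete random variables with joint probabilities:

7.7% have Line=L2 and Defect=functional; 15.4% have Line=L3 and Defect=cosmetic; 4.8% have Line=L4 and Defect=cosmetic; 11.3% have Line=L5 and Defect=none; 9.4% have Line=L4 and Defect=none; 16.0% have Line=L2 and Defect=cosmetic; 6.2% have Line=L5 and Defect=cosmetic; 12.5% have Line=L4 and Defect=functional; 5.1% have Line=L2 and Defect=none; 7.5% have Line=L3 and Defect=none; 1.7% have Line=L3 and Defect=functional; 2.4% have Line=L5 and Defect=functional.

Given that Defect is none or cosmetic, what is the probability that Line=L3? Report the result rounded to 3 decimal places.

0.303

P(Defect=none) = 0.051 + 0.075 + 0.094 + 0.113 = 0.333.
P(Defect=cosmetic) = 0.160 + 0.154 + 0.048 + 0.062 = 0.424.
P(Defect ∈ {none, cosmetic}) = 0.333 + 0.424 = 0.757; P(Line=L3, Defect ∈ {none, cosmetic}) = 0.075 + 0.154 = 0.229.
P(Line=L3 | Defect ∈ {none, cosmetic}) = 0.229/0.757 = 0.303.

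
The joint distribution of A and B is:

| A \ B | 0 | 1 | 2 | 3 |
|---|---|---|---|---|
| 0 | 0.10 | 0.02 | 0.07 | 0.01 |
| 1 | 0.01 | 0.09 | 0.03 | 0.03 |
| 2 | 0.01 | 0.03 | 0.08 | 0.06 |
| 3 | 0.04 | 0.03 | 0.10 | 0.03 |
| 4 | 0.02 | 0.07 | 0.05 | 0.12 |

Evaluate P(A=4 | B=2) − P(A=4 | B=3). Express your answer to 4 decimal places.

-0.3285

P(B=2) = 0.07 + 0.03 + 0.08 + 0.10 + 0.05 = 0.33; P(A=4 | B=2) = 0.05/0.33 = 0.15152.
P(B=3) = 0.01 + 0.03 + 0.06 + 0.03 + 0.12 = 0.25; P(A=4 | B=3) = 0.12/0.25 = 0.48000.
Difference = -0.3285.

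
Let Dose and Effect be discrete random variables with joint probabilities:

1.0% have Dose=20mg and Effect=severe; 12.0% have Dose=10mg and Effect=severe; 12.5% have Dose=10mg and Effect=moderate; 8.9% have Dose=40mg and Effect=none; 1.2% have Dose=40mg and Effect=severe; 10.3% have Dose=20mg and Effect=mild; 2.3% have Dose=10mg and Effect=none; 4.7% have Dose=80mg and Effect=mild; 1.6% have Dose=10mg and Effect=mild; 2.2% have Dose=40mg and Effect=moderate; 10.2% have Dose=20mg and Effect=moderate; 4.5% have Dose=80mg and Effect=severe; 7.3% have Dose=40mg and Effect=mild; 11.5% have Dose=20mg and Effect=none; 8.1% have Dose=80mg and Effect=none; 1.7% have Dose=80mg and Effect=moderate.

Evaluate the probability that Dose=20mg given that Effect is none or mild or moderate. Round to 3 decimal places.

0.394

P(Effect=none) = 0.023 + 0.115 + 0.089 + 0.081 = 0.308.
P(Effect=mild) = 0.016 + 0.103 + 0.073 + 0.047 = 0.239.
P(Effect=moderate) = 0.125 + 0.102 + 0.022 + 0.017 = 0.266.
P(Effect ∈ {none, mild, moderate}) = 0.308 + 0.239 + 0.266 = 0.813; P(Dose=20mg, Effect ∈ {none, mild, moderate}) = 0.115 + 0.103 + 0.102 = 0.320.
P(Dose=20mg | Effect ∈ {none, mild, moderate}) = 0.320/0.813 = 0.394.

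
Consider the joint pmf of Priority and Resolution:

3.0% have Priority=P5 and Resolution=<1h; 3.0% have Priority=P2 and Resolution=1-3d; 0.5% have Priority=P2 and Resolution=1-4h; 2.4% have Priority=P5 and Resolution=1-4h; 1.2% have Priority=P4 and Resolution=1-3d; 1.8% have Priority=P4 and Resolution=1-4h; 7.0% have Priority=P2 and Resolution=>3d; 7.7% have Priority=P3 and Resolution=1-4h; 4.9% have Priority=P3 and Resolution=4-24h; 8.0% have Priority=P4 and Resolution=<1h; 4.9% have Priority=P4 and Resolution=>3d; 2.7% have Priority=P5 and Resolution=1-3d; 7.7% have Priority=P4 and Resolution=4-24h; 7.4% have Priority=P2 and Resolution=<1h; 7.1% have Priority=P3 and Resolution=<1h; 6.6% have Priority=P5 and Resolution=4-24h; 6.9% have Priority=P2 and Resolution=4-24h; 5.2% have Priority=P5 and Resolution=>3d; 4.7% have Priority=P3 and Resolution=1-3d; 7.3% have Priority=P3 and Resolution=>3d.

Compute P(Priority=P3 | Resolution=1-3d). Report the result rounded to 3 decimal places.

0.405

P(Resolution=1-3d) = 0.030 + 0.047 + 0.012 + 0.027 = 0.116.
P(Priority=P3 | Resolution=1-3d) = 0.047/0.116 = 0.405.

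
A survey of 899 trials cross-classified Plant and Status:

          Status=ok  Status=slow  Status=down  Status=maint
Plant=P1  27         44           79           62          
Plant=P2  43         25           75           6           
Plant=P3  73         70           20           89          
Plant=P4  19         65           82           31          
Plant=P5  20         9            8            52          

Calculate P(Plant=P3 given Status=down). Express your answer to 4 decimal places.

0.0758

Total with Status=down: 79 + 75 + 20 + 82 + 8 = 264.
P(Plant=P3 | Status=down) = 20/264 = 0.0758.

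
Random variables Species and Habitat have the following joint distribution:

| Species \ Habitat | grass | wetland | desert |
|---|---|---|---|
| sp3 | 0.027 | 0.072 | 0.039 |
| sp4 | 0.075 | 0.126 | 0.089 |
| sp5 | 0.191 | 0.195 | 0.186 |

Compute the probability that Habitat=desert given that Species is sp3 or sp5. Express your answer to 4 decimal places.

P(Species=sp3) = 0.027 + 0.072 + 0.039 = 0.138.
P(Species=sp5) = 0.191 + 0.195 + 0.186 = 0.572.
P(Species ∈ {sp3, sp5}) = 0.138 + 0.572 = 0.710; P(Habitat=desert, Species ∈ {sp3, sp5}) = 0.039 + 0.186 = 0.225.
P(Habitat=desert | Species ∈ {sp3, sp5}) = 0.225/0.710 = 0.3169.

0.3169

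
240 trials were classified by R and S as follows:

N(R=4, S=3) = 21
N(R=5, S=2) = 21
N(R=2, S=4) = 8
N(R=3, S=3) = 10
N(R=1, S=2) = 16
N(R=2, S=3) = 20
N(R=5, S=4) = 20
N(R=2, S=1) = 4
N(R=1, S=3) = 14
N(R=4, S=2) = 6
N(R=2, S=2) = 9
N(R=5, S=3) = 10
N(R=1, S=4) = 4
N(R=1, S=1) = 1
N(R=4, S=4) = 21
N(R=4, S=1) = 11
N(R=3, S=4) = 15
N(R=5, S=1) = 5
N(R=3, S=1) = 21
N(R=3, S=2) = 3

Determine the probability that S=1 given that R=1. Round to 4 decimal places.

0.0286

Total with R=1: 1 + 16 + 14 + 4 = 35.
P(S=1 | R=1) = 1/35 = 0.0286.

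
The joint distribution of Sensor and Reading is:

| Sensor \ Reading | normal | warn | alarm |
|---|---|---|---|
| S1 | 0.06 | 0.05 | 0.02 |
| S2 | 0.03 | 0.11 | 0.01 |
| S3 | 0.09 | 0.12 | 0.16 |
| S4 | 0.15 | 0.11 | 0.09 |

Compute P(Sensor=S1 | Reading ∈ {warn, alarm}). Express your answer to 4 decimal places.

P(Reading=warn) = 0.05 + 0.11 + 0.12 + 0.11 = 0.39.
P(Reading=alarm) = 0.02 + 0.01 + 0.16 + 0.09 = 0.28.
P(Reading ∈ {warn, alarm}) = 0.39 + 0.28 = 0.67; P(Sensor=S1, Reading ∈ {warn, alarm}) = 0.05 + 0.02 = 0.07.
P(Sensor=S1 | Reading ∈ {warn, alarm}) = 0.07/0.67 = 0.1045.

0.1045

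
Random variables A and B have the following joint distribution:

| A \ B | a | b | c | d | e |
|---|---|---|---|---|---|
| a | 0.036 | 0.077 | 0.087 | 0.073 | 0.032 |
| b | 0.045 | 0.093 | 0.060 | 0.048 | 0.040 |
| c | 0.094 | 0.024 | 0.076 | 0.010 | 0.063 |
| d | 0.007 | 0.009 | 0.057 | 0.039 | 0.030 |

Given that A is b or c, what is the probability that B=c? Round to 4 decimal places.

P(A=b) = 0.045 + 0.093 + 0.060 + 0.048 + 0.040 = 0.286.
P(A=c) = 0.094 + 0.024 + 0.076 + 0.010 + 0.063 = 0.267.
P(A ∈ {b, c}) = 0.286 + 0.267 = 0.553; P(B=c, A ∈ {b, c}) = 0.060 + 0.076 = 0.136.
P(B=c | A ∈ {b, c}) = 0.136/0.553 = 0.2459.

0.2459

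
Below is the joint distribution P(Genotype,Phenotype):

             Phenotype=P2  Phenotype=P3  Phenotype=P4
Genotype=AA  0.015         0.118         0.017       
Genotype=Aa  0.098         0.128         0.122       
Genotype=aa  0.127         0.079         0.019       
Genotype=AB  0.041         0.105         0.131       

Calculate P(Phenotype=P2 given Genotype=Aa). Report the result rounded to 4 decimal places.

0.2816

P(Genotype=Aa) = 0.098 + 0.128 + 0.122 = 0.348.
P(Phenotype=P2 | Genotype=Aa) = 0.098/0.348 = 0.2816.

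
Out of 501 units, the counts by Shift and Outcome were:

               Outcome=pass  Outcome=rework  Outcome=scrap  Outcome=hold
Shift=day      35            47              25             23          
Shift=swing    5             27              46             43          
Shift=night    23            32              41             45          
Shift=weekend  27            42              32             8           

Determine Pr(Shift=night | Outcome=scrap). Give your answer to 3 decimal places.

0.285

Total with Outcome=scrap: 25 + 46 + 41 + 32 = 144.
P(Shift=night | Outcome=scrap) = 41/144 = 0.285.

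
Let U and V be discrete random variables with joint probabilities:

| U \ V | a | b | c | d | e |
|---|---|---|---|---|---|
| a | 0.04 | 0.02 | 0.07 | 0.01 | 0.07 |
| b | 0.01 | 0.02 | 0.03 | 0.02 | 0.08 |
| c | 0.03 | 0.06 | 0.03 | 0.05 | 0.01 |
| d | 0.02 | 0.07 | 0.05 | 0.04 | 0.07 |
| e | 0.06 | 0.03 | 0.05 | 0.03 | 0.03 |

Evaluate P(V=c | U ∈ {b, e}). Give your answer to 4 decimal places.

P(U=b) = 0.01 + 0.02 + 0.03 + 0.02 + 0.08 = 0.16.
P(U=e) = 0.06 + 0.03 + 0.05 + 0.03 + 0.03 = 0.20.
P(U ∈ {b, e}) = 0.16 + 0.20 = 0.36; P(V=c, U ∈ {b, e}) = 0.03 + 0.05 = 0.08.
P(V=c | U ∈ {b, e}) = 0.08/0.36 = 0.2222.

0.2222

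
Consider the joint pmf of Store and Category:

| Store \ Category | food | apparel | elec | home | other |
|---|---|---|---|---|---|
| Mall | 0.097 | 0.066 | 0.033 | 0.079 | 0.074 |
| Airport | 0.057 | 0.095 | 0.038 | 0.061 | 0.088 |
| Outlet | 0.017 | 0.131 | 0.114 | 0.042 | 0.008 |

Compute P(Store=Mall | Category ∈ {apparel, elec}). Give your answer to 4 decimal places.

0.2075

P(Category=apparel) = 0.066 + 0.095 + 0.131 = 0.292.
P(Category=elec) = 0.033 + 0.038 + 0.114 = 0.185.
P(Category ∈ {apparel, elec}) = 0.292 + 0.185 = 0.477; P(Store=Mall, Category ∈ {apparel, elec}) = 0.066 + 0.033 = 0.099.
P(Store=Mall | Category ∈ {apparel, elec}) = 0.099/0.477 = 0.2075.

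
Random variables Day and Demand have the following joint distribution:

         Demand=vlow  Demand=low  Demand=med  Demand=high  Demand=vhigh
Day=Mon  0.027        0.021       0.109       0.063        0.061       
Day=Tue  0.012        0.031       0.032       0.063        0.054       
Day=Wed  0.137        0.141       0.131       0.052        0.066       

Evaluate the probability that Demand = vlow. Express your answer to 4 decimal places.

P(Demand=vlow) = 0.027 + 0.012 + 0.137 = 0.176.

0.1760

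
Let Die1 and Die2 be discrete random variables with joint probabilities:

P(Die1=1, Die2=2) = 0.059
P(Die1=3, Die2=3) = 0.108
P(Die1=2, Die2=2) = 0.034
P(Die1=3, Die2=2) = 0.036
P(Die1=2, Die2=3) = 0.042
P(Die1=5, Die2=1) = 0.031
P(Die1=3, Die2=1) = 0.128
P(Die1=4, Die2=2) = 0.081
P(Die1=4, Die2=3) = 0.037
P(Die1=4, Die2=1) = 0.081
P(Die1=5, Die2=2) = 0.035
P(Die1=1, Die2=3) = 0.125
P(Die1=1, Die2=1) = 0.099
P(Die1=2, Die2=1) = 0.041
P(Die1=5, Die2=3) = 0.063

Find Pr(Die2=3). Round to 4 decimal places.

P(Die2=3) = 0.125 + 0.042 + 0.108 + 0.037 + 0.063 = 0.375.

0.3750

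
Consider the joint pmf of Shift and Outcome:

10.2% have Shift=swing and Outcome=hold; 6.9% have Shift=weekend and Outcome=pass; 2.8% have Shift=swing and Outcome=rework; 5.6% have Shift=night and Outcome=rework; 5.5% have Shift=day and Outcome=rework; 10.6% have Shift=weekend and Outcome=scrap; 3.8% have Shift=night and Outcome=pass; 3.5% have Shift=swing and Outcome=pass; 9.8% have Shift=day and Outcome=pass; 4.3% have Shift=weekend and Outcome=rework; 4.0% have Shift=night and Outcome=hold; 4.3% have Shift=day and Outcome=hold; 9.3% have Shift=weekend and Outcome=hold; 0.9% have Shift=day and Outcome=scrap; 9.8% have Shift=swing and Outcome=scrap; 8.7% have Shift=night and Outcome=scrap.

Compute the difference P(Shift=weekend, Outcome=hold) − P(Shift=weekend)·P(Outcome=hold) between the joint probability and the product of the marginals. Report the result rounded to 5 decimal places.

P(Shift=weekend) = 0.069 + 0.043 + 0.106 + 0.093 = 0.311.
P(Outcome=hold) = 0.043 + 0.102 + 0.040 + 0.093 = 0.278.
P(Shift=weekend, Outcome=hold) − P(Shift=weekend)P(Outcome=hold) = 0.093 − 0.311×0.278 = 0.00654.

0.00654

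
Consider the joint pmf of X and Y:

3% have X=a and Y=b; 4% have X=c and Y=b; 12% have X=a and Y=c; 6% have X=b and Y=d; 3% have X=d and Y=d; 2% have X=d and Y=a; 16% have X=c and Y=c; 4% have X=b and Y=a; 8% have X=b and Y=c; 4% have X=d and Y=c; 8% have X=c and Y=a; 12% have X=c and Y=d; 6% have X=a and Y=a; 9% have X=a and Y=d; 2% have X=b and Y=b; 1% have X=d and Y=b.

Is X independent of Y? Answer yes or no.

Every cell satisfies P(X,Y) = P(X)·P(Y). For instance P(X=a) = 0.30, P(Y=b) = 0.10, and 0.30×0.10 = 0.03 matches the joint entry. So X and Y are independent.

yes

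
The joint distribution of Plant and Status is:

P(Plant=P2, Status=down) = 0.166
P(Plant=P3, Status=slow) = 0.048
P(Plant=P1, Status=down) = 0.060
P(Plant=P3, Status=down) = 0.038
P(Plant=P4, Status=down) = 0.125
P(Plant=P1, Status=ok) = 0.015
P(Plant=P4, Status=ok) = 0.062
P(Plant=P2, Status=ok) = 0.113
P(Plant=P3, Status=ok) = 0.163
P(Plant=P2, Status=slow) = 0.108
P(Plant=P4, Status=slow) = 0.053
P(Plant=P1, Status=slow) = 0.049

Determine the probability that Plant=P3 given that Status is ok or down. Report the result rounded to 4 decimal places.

0.2709

P(Status=ok) = 0.015 + 0.113 + 0.163 + 0.062 = 0.353.
P(Status=down) = 0.060 + 0.166 + 0.038 + 0.125 = 0.389.
P(Status ∈ {ok, down}) = 0.353 + 0.389 = 0.742; P(Plant=P3, Status ∈ {ok, down}) = 0.163 + 0.038 = 0.201.
P(Plant=P3 | Status ∈ {ok, down}) = 0.201/0.742 = 0.2709.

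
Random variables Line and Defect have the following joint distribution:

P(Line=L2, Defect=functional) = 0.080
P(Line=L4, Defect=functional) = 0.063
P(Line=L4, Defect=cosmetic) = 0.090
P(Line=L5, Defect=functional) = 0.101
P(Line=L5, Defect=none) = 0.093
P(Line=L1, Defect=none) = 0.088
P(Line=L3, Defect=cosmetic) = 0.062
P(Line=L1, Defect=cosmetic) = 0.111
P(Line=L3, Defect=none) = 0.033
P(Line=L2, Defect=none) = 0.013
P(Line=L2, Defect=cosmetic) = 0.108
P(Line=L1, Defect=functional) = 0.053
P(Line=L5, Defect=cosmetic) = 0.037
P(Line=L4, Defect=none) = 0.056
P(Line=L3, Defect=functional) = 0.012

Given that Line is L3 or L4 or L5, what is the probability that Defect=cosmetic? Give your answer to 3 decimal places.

P(Line=L3) = 0.033 + 0.062 + 0.012 = 0.107.
P(Line=L4) = 0.056 + 0.090 + 0.063 = 0.209.
P(Line=L5) = 0.093 + 0.037 + 0.101 = 0.231.
P(Line ∈ {L3, L4, L5}) = 0.107 + 0.209 + 0.231 = 0.547; P(Defect=cosmetic, Line ∈ {L3, L4, L5}) = 0.062 + 0.090 + 0.037 = 0.189.
P(Defect=cosmetic | Line ∈ {L3, L4, L5}) = 0.189/0.547 = 0.346.

0.346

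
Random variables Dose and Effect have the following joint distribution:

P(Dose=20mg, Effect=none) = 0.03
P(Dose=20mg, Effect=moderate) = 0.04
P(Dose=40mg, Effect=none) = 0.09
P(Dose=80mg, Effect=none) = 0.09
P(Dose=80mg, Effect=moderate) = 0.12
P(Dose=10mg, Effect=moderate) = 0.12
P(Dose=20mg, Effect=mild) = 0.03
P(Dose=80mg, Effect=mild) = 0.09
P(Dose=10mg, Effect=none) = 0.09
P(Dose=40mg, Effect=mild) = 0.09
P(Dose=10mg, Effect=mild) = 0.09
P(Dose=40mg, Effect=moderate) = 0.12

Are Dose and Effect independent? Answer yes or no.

yes

Every cell satisfies P(Dose,Effect) = P(Dose)·P(Effect). For instance P(Dose=80mg) = 0.30, P(Effect=none) = 0.30, and 0.30×0.30 = 0.09 matches the joint entry. So Dose and Effect are independent.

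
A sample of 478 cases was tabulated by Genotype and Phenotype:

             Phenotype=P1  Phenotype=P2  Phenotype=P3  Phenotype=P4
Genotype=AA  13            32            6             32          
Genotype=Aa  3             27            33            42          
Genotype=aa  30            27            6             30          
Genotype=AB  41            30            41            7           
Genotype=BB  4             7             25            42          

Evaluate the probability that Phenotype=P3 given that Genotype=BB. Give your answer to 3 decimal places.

Total with Genotype=BB: 4 + 7 + 25 + 42 = 78.
P(Phenotype=P3 | Genotype=BB) = 25/78 = 0.321.

0.321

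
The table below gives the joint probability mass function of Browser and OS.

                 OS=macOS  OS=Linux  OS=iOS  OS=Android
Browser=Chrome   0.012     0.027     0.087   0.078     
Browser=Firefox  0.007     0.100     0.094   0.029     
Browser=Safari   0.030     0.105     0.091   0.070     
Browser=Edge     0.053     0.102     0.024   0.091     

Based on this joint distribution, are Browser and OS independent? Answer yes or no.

P(Browser=Edge) = 0.270 and P(OS=iOS) = 0.296, so their product is 0.07992, but P(Browser=Edge, OS=iOS) = 0.024. Since these differ, Browser and OS are not independent.

no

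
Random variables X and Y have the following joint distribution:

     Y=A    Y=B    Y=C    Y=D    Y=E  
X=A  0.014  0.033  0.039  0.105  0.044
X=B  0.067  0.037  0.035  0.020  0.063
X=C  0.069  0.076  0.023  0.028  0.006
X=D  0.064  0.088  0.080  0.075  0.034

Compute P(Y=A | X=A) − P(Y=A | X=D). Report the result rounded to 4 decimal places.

P(X=A) = 0.014 + 0.033 + 0.039 + 0.105 + 0.044 = 0.235; P(Y=A | X=A) = 0.014/0.235 = 0.05957.
P(X=D) = 0.064 + 0.088 + 0.080 + 0.075 + 0.034 = 0.341; P(Y=A | X=D) = 0.064/0.341 = 0.18768.
Difference = -0.1281.

-0.1281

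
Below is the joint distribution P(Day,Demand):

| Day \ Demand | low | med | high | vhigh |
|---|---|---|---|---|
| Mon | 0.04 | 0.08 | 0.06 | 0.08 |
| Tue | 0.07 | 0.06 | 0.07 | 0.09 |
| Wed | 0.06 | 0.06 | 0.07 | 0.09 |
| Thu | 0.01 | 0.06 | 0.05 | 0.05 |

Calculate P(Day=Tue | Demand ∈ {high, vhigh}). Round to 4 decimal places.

0.2857

P(Demand=high) = 0.06 + 0.07 + 0.07 + 0.05 = 0.25.
P(Demand=vhigh) = 0.08 + 0.09 + 0.09 + 0.05 = 0.31.
P(Demand ∈ {high, vhigh}) = 0.25 + 0.31 = 0.56; P(Day=Tue, Demand ∈ {high, vhigh}) = 0.07 + 0.09 = 0.16.
P(Day=Tue | Demand ∈ {high, vhigh}) = 0.16/0.56 = 0.2857.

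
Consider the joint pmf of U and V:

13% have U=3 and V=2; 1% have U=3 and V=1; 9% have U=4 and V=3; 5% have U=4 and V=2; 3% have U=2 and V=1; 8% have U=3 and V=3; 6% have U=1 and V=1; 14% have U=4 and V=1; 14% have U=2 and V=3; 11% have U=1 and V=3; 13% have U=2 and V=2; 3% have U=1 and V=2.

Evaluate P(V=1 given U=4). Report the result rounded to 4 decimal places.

0.5000

P(U=4) = 0.14 + 0.05 + 0.09 = 0.28.
P(V=1 | U=4) = 0.14/0.28 = 0.5000.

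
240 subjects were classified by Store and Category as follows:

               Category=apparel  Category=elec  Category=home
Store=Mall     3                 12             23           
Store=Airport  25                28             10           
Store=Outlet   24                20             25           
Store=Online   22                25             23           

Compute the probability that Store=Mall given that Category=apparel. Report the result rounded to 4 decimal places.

0.0405

Total with Category=apparel: 3 + 25 + 24 + 22 = 74.
P(Store=Mall | Category=apparel) = 3/74 = 0.0405.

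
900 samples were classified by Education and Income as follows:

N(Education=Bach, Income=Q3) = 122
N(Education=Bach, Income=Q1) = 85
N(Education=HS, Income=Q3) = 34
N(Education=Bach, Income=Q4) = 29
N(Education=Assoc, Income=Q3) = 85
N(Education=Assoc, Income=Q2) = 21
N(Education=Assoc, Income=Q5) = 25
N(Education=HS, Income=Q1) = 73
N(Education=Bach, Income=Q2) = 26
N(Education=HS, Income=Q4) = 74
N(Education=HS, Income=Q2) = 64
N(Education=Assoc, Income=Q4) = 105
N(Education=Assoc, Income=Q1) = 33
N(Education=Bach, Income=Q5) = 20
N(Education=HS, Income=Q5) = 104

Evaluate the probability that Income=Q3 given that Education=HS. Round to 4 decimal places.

Total with Education=HS: 73 + 64 + 34 + 74 + 104 = 349.
P(Income=Q3 | Education=HS) = 34/349 = 0.0974.

0.0974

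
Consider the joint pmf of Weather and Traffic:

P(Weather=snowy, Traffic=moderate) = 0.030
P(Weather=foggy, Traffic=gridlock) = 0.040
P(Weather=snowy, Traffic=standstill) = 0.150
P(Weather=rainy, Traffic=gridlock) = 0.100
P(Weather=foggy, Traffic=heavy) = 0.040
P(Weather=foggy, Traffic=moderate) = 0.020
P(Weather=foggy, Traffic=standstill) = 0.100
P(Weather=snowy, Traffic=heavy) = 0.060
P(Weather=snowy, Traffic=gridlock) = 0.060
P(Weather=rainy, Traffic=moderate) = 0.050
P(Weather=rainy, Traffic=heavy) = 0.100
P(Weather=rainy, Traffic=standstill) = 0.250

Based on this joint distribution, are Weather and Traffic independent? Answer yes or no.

yes

Every cell satisfies P(Weather,Traffic) = P(Weather)·P(Traffic). For instance P(Weather=foggy) = 0.200, P(Traffic=moderate) = 0.100, and 0.200×0.100 = 0.020 matches the joint entry. So Weather and Traffic are independent.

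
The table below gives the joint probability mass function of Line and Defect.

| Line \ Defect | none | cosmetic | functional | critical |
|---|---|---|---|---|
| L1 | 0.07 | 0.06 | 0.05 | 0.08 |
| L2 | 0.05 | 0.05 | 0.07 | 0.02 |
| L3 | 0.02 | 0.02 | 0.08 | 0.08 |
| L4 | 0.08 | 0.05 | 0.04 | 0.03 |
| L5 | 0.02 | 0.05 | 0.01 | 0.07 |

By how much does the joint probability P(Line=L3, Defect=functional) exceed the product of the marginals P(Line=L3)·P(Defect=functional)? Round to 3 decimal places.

0.030

P(Line=L3) = 0.02 + 0.02 + 0.08 + 0.08 = 0.20.
P(Defect=functional) = 0.05 + 0.07 + 0.08 + 0.04 + 0.01 = 0.25.
P(Line=L3, Defect=functional) − P(Line=L3)P(Defect=functional) = 0.08 − 0.20×0.25 = 0.030.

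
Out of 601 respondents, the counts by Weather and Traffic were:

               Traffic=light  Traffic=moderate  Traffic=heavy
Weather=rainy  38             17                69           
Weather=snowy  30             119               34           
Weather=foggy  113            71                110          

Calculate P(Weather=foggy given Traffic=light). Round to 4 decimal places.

0.6243

Total with Traffic=light: 38 + 30 + 113 = 181.
P(Weather=foggy | Traffic=light) = 113/181 = 0.6243.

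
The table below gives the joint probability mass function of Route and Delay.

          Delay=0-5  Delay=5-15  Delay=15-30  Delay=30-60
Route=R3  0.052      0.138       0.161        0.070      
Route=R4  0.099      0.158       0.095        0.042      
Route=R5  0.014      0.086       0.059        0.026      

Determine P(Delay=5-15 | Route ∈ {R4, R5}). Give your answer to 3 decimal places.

0.421

P(Route=R4) = 0.099 + 0.158 + 0.095 + 0.042 = 0.394.
P(Route=R5) = 0.014 + 0.086 + 0.059 + 0.026 = 0.185.
P(Route ∈ {R4, R5}) = 0.394 + 0.185 = 0.579; P(Delay=5-15, Route ∈ {R4, R5}) = 0.158 + 0.086 = 0.244.
P(Delay=5-15 | Route ∈ {R4, R5}) = 0.244/0.579 = 0.421.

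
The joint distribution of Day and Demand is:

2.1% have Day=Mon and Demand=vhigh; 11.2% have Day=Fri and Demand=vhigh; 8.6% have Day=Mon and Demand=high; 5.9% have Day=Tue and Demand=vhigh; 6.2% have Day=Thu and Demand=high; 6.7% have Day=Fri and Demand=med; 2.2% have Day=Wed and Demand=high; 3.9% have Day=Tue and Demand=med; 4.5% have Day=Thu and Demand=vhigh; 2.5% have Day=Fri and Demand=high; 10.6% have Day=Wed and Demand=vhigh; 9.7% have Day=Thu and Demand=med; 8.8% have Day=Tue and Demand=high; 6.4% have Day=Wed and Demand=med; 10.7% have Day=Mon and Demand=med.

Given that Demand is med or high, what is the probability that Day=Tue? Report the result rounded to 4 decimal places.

0.1933

P(Demand=med) = 0.107 + 0.039 + 0.064 + 0.097 + 0.067 = 0.374.
P(Demand=high) = 0.086 + 0.088 + 0.022 + 0.062 + 0.025 = 0.283.
P(Demand ∈ {med, high}) = 0.374 + 0.283 = 0.657; P(Day=Tue, Demand ∈ {med, high}) = 0.039 + 0.088 = 0.127.
P(Day=Tue | Demand ∈ {med, high}) = 0.127/0.657 = 0.1933.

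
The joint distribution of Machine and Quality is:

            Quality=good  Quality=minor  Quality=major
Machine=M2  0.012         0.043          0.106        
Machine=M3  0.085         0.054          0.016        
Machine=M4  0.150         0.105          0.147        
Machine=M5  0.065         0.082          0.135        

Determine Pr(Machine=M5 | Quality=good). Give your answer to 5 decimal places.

0.20833

P(Quality=good) = 0.012 + 0.085 + 0.150 + 0.065 = 0.312.
P(Machine=M5 | Quality=good) = 0.065/0.312 = 0.20833.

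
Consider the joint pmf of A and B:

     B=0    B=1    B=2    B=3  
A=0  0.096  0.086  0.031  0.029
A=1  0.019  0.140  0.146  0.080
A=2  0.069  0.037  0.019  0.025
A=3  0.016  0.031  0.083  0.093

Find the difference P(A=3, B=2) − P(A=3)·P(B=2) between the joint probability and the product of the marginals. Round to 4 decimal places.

0.0208

P(A=3) = 0.016 + 0.031 + 0.083 + 0.093 = 0.223.
P(B=2) = 0.031 + 0.146 + 0.019 + 0.083 = 0.279.
P(A=3, B=2) − P(A=3)P(B=2) = 0.083 − 0.223×0.279 = 0.0208.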